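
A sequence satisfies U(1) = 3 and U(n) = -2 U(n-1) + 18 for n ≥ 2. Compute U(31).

The fixed point is 18/(1 + 2) = 6, so U(n) - 6 = -2(U(n-1) - 6).
Hence U(n) = -3·(-2)^{n-1} + 6.
U(31) = -3·(-2)^{30} + 6 = -3·1073741824 + 6 = -3221225466.

-3221225466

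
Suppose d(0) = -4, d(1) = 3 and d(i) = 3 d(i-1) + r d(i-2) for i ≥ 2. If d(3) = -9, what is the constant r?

4

d(2) = 9 - 4r
d(3) = 27 - 9r
So 27 - 9r = -9, giving r = 4.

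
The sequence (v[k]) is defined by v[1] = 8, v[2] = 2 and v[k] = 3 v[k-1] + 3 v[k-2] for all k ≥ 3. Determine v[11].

1115370

v[3] = 3·2 + 3·8 = 30
v[4] = 3·30 + 3·2 = 96
v[5] = 3·96 + 3·30 = 378
v[6] = 3·378 + 3·96 = 1422
v[7] = 3·1422 + 3·378 = 5400
v[8] = 3·5400 + 3·1422 = 20466
v[9] = 3·20466 + 3·5400 = 77598
v[10] = 3·77598 + 3·20466 = 294192
v[11] = 3·294192 + 3·77598 = 1115370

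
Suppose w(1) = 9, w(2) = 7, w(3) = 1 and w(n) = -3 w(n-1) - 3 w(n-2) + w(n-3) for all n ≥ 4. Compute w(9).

-311

w(4) = -3·1 - 3·7 + 9 = -15
w(5) = -3·(-15) - 3·1 + 7 = 49
w(6) = -3·49 - 3·(-15) + 1 = -101
w(7) = -3·(-101) - 3·49 + (-15) = 141
w(8) = -3·141 - 3·(-101) + 49 = -71
w(9) = -3·(-71) - 3·141 + (-101) = -311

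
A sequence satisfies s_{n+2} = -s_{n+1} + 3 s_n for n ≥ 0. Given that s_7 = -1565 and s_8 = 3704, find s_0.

9

Rearranging, s_{n-2} = (s_n + s_{n-1}) / 3.
s_6 = (3704 + (-1565)) / 3 = 2139/3 = 713
s_5 = (-1565 + 713) / 3 = -852/3 = -284
s_4 = (713 + (-284)) / 3 = 429/3 = 143
s_3 = (-284 + 143) / 3 = -141/3 = -47
s_2 = (143 + (-47)) / 3 = 96/3 = 32
s_1 = (-47 + 32) / 3 = -15/3 = -5
s_0 = (32 + (-5)) / 3 = 27/3 = 9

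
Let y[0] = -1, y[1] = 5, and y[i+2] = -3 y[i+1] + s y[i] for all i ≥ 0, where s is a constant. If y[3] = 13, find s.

-4

y[2] = -15 - s
y[3] = 45 + 8s
So 45 + 8s = 13, giving s = -4.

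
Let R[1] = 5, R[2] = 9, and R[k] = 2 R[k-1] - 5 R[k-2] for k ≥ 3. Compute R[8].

R[3] = 2(9) - 5(5) = -7
R[4] = 2(-7) - 5(9) = -59
R[5] = 2(-59) - 5(-7) = -83
R[6] = 2(-83) - 5(-59) = 129
R[7] = 2(129) - 5(-83) = 673
R[8] = 2(673) - 5(129) = 701

701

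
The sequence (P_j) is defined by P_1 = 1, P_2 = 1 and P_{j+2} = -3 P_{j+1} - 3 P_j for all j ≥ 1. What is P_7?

-27

P_3 = -3(1) - 3(1) = -6
P_4 = -3(-6) - 3(1) = 15
P_5 = -3(15) - 3(-6) = -27
P_6 = -3(-27) - 3(15) = 36
P_7 = -3(36) - 3(-27) = -27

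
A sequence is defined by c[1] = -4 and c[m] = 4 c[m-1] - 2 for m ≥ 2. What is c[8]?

-76458

c[2] = 4(-4) - 2 = -18
c[3] = 4(-18) - 2 = -74
c[4] = 4(-74) - 2 = -298
c[5] = 4(-298) - 2 = -1194
c[6] = 4(-1194) - 2 = -4778
c[7] = 4(-4778) - 2 = -19114
c[8] = 4(-19114) - 2 = -76458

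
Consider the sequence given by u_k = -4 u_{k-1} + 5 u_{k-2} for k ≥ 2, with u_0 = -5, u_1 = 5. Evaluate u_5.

5205

u_2 = -4*5 + 5*(-5) = -45
u_3 = -4*(-45) + 5*5 = 205
u_4 = -4*205 + 5*(-45) = -1045
u_5 = -4*(-1045) + 5*205 = 5205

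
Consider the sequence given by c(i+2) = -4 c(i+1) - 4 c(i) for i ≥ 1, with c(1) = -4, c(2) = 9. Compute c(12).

c(3) = -4·9 - 4·(-4) = -20
c(4) = -4·(-20) - 4·9 = 44
c(5) = -4·44 - 4·(-20) = -96
c(6) = -4·(-96) - 4·44 = 208
c(7) = -4·208 - 4·(-96) = -448
c(8) = -4·(-448) - 4·208 = 960
c(9) = -4·960 - 4·(-448) = -2048
c(10) = -4·(-2048) - 4·960 = 4352
c(11) = -4·4352 - 4·(-2048) = -9216
c(12) = -4·(-9216) - 4·4352 = 19456

19456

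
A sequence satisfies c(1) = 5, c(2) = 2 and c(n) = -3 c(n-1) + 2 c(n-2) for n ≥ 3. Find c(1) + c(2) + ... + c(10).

c(3) = -3·2 + 2·5 = 4
c(4) = -3·4 + 2·2 = -8
c(5) = -3·(-8) + 2·4 = 32
c(6) = -3·32 + 2·(-8) = -112
c(7) = -3·(-112) + 2·32 = 400
c(8) = -3·400 + 2·(-112) = -1424
c(9) = -3·(-1424) + 2·400 = 5072
c(10) = -3·5072 + 2·(-1424) = -18064
Sum = 5 + 2 + 4 + (-8) + 32 + (-112) + 400 + (-1424) + 5072 + (-18064) = -14093

-14093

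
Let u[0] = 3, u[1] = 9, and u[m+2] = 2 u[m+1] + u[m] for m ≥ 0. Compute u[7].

1731

u[2] = 2(9) + 3 = 21
u[3] = 2(21) + 9 = 51
u[4] = 2(51) + 21 = 123
u[5] = 2(123) + 51 = 297
u[6] = 2(297) + 123 = 717
u[7] = 2(717) + 297 = 1731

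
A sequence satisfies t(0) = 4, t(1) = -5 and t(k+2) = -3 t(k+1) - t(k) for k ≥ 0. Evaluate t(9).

t(2) = -3*(-5) - 4 = 11
t(3) = -3*11 - (-5) = -28
t(4) = -3*(-28) - 11 = 73
t(5) = -3*73 - (-28) = -191
t(6) = -3*(-191) - 73 = 500
t(7) = -3*500 - (-191) = -1309
t(8) = -3*(-1309) - 500 = 3427
t(9) = -3*3427 - (-1309) = -8972

-8972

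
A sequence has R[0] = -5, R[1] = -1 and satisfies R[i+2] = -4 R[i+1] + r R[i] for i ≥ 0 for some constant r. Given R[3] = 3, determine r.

1

R[2] = 4 - 5r
R[3] = -16 + 19r
So -16 + 19r = 3, giving r = 1.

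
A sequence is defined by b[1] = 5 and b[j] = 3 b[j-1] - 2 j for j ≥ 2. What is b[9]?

b[2] = 3·5 - 4 = 11
b[3] = 3·11 - 6 = 27
b[4] = 3·27 - 8 = 73
b[5] = 3·73 - 10 = 209
b[6] = 3·209 - 12 = 615
b[7] = 3·615 - 14 = 1831
b[8] = 3·1831 - 16 = 5477
b[9] = 3·5477 - 18 = 16413

16413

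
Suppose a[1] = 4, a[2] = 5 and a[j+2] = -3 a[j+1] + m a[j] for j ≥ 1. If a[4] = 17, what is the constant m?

4

a[3] = -15 + 4m
a[4] = 45 - 7m
So 45 - 7m = 17, giving m = 4.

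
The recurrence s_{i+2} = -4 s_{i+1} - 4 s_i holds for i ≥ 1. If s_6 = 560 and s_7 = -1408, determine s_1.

5

Rearranging, s_{i-2} = (s_i + 4 s_{i-1}) / -4.
s_5 = (-1408 + 4(560)) / -4 = 832/-4 = -208
s_4 = (560 + 4(-208)) / -4 = -272/-4 = 68
s_3 = (-208 + 4(68)) / -4 = 64/-4 = -16
s_2 = (68 + 4(-16)) / -4 = 4/-4 = -1
s_1 = (-16 + 4(-1)) / -4 = -20/-4 = 5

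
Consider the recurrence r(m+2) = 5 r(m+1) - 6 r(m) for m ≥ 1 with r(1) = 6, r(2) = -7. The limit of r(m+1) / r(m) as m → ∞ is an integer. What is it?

3

The characteristic equation is r^2 - 5r + 6 = 0, which factors as (r - 3)(r - 2) = 0.
So the roots are 3 and 2. Since |3| > |2| and the coefficient of 3^m is non-zero, the ratio tends to 3.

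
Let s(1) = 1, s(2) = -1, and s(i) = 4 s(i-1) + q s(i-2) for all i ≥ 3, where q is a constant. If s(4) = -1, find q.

s(3) = -4 + q
s(4) = -16 + 3q
So -16 + 3q = -1, giving q = 5.

5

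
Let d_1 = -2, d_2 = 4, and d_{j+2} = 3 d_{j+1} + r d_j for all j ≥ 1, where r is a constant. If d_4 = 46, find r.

d_3 = 12 - 2r
d_4 = 36 - 2r
So 36 - 2r = 46, giving r = -5.

-5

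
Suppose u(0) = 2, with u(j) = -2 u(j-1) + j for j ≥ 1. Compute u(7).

u(1) = -2(2) + 1 = -3
u(2) = -2(-3) + 2 = 8
u(3) = -2(8) + 3 = -13
u(4) = -2(-13) + 4 = 30
u(5) = -2(30) + 5 = -55
u(6) = -2(-55) + 6 = 116
u(7) = -2(116) + 7 = -225

-225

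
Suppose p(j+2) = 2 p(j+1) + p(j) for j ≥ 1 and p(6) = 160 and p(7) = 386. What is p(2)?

Rearranging, p(j-2) = p(j) - 2 p(j-1).
p(5) = 386 - 2(160) = 66
p(4) = 160 - 2(66) = 28
p(3) = 66 - 2(28) = 10
p(2) = 28 - 2(10) = 8

8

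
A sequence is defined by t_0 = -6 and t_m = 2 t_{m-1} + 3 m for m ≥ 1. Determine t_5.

-21

t_1 = 2·(-6) + 3 = -9
t_2 = 2·(-9) + 6 = -12
t_3 = 2·(-12) + 9 = -15
t_4 = 2·(-15) + 12 = -18
t_5 = 2·(-18) + 15 = -21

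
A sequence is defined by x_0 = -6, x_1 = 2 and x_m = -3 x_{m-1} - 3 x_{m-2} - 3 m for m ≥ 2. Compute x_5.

x_2 = -3·2 - 3·(-6) - 6 = 6
x_3 = -3·6 - 3·2 - 9 = -33
x_4 = -3·(-33) - 3·6 - 12 = 69
x_5 = -3·69 - 3·(-33) - 15 = -123

-123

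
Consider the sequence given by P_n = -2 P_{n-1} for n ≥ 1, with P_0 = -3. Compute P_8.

P_1 = -2·(-3) = 6
P_2 = -2·6 = -12
P_3 = -2·(-12) = 24
P_4 = -2·24 = -48
P_5 = -2·(-48) = 96
P_6 = -2·96 = -192
P_7 = -2·(-192) = 384
P_8 = -2·384 = -768

-768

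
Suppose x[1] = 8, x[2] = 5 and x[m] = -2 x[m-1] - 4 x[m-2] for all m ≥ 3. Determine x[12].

x[3] = -2·5 - 4·8 = -42
x[4] = -2·(-42) - 4·5 = 64
x[5] = -2·64 - 4·(-42) = 40
x[6] = -2·40 - 4·64 = -336
x[7] = -2·(-336) - 4·40 = 512
x[8] = -2·512 - 4·(-336) = 320
x[9] = -2·320 - 4·512 = -2688
x[10] = -2·(-2688) - 4·320 = 4096
x[11] = -2·4096 - 4·(-2688) = 2560
x[12] = -2·2560 - 4·4096 = -21504

-21504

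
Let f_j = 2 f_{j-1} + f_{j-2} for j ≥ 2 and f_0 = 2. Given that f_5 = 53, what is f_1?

1

Let f_1 = y.
f_2 = 2 + 2y
f_3 = 4 + 5y
f_4 = 10 + 12y
f_5 = 24 + 29y
So 24 + 29y = 53, giving y = 1.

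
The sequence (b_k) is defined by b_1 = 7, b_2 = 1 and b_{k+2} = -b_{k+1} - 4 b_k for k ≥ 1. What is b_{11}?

4483

b_3 = -1 - 4*7 = -29
b_4 = -(-29) - 4*1 = 25
b_5 = -25 - 4*(-29) = 91
b_6 = -91 - 4*25 = -191
b_7 = -(-191) - 4*91 = -173
b_8 = -(-173) - 4*(-191) = 937
b_9 = -937 - 4*(-173) = -245
b_{10} = -(-245) - 4*937 = -3503
b_{11} = -(-3503) - 4*(-245) = 4483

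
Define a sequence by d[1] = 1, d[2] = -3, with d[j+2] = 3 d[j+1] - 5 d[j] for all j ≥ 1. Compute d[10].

-3123

d[3] = 3(-3) - 5(1) = -14
d[4] = 3(-14) - 5(-3) = -27
d[5] = 3(-27) - 5(-14) = -11
d[6] = 3(-11) - 5(-27) = 102
d[7] = 3(102) - 5(-11) = 361
d[8] = 3(361) - 5(102) = 573
d[9] = 3(573) - 5(361) = -86
d[10] = 3(-86) - 5(573) = -3123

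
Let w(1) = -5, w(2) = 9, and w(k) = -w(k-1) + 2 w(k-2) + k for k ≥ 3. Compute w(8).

572

w(3) = -9 + 2·(-5) + 3 = -16
w(4) = -(-16) + 2·9 + 4 = 38
w(5) = -38 + 2·(-16) + 5 = -65
w(6) = -(-65) + 2·38 + 6 = 147
w(7) = -147 + 2·(-65) + 7 = -270
w(8) = -(-270) + 2·147 + 8 = 572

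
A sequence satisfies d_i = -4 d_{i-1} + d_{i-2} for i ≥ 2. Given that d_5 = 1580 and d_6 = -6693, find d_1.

4

Rearranging, d_{i-2} = d_i + 4 d_{i-1}.
d_4 = -6693 + 4(1580) = -373
d_3 = 1580 + 4(-373) = 88
d_2 = -373 + 4(88) = -21
d_1 = 88 + 4(-21) = 4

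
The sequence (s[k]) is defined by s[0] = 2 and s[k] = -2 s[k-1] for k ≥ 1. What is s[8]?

s[1] = -2*2 = -4
s[2] = -2*(-4) = 8
s[3] = -2*8 = -16
s[4] = -2*(-16) = 32
s[5] = -2*32 = -64
s[6] = -2*(-64) = 128
s[7] = -2*128 = -256
s[8] = -2*(-256) = 512

512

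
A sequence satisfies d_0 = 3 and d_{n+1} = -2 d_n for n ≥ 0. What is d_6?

d_1 = -2·3 = -6
d_2 = -2·(-6) = 12
d_3 = -2·12 = -24
d_4 = -2·(-24) = 48
d_5 = -2·48 = -96
d_6 = -2·(-96) = 192

192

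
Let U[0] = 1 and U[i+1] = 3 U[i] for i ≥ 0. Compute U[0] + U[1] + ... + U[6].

U[1] = 3*1 = 3
U[2] = 3*3 = 9
U[3] = 3*9 = 27
U[4] = 3*27 = 81
U[5] = 3*81 = 243
U[6] = 3*243 = 729
Sum = 1 + 3 + 9 + 27 + 81 + 243 + 729 = 1093

1093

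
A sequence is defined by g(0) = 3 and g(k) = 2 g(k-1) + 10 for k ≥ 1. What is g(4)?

198

g(1) = 2(3) + 10 = 16
g(2) = 2(16) + 10 = 42
g(3) = 2(42) + 10 = 94
g(4) = 2(94) + 10 = 198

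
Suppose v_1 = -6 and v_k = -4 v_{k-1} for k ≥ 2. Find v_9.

-393216

v_2 = -4·(-6) = 24
v_3 = -4·24 = -96
v_4 = -4·(-96) = 384
v_5 = -4·384 = -1536
v_6 = -4·(-1536) = 6144
v_7 = -4·6144 = -24576
v_8 = -4·(-24576) = 98304
v_9 = -4·98304 = -393216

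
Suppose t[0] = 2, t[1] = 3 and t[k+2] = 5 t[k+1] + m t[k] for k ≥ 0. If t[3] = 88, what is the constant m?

t[2] = 15 + 2m
t[3] = 75 + 13m
So 75 + 13m = 88, giving m = 1.

1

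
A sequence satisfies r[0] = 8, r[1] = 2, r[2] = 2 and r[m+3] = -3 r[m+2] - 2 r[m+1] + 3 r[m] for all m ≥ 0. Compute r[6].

-172

r[3] = -3*2 - 2*2 + 3*8 = 14
r[4] = -3*14 - 2*2 + 3*2 = -40
r[5] = -3*(-40) - 2*14 + 3*2 = 98
r[6] = -3*98 - 2*(-40) + 3*14 = -172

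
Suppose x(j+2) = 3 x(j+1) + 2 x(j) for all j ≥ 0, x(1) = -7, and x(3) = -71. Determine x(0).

Let x(0) = w.
x(2) = -21 + 2w
x(3) = -77 + 6w
So -77 + 6w = -71, giving w = 1.

1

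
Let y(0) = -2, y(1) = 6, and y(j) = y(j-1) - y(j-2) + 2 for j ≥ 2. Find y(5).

y(2) = 6 - (-2) + 2 = 10
y(3) = 10 - 6 + 2 = 6
y(4) = 6 - 10 + 2 = -2
y(5) = (-2) - 6 + 2 = -6

-6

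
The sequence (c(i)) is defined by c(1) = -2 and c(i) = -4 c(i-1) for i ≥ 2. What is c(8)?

32768

c(2) = -4(-2) = 8
c(3) = -4(8) = -32
c(4) = -4(-32) = 128
c(5) = -4(128) = -512
c(6) = -4(-512) = 2048
c(7) = -4(2048) = -8192
c(8) = -4(-8192) = 32768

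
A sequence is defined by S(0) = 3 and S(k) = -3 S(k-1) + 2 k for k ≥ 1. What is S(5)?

-635

S(1) = -3*3 + 2 = -7
S(2) = -3*(-7) + 4 = 25
S(3) = -3*25 + 6 = -69
S(4) = -3*(-69) + 8 = 215
S(5) = -3*215 + 10 = -635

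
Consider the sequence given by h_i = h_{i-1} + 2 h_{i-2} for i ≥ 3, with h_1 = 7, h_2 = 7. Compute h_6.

147

h_3 = 7 + 2*7 = 21
h_4 = 21 + 2*7 = 35
h_5 = 35 + 2*21 = 77
h_6 = 77 + 2*35 = 147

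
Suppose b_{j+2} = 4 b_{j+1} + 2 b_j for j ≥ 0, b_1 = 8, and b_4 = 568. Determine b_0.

Let b_0 = z.
b_2 = 32 + 2z
b_3 = 144 + 8z
b_4 = 640 + 36z
So 640 + 36z = 568, giving z = -2.

-2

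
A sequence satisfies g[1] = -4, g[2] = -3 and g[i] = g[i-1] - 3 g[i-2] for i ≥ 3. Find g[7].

-36

g[3] = (-3) - 3(-4) = 9
g[4] = 9 - 3(-3) = 18
g[5] = 18 - 3(9) = -9
g[6] = (-9) - 3(18) = -63
g[7] = (-63) - 3(-9) = -36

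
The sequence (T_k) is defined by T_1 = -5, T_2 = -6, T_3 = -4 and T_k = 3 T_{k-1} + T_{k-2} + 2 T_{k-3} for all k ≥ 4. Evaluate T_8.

T_4 = 3*(-4) + (-6) + 2*(-5) = -28
T_5 = 3*(-28) + (-4) + 2*(-6) = -100
T_6 = 3*(-100) + (-28) + 2*(-4) = -336
T_7 = 3*(-336) + (-100) + 2*(-28) = -1164
T_8 = 3*(-1164) + (-336) + 2*(-100) = -4028

-4028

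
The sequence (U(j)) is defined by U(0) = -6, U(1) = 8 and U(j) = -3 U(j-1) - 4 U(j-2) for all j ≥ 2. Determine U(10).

U(2) = -3(8) - 4(-6) = 0
U(3) = -3(0) - 4(8) = -32
U(4) = -3(-32) - 4(0) = 96
U(5) = -3(96) - 4(-32) = -160
U(6) = -3(-160) - 4(96) = 96
U(7) = -3(96) - 4(-160) = 352
U(8) = -3(352) - 4(96) = -1440
U(9) = -3(-1440) - 4(352) = 2912
U(10) = -3(2912) - 4(-1440) = -2976

-2976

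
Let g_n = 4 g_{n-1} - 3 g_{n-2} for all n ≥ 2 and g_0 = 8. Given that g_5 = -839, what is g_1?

1

Let g_1 = w.
g_2 = -24 + 4w
g_3 = -96 + 13w
g_4 = -312 + 40w
g_5 = -960 + 121w
So -960 + 121w = -839, giving w = 1.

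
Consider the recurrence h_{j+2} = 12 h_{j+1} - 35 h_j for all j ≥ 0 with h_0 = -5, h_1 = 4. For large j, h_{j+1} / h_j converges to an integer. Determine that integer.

7

The characteristic equation is r^2 - 12r + 35 = 0, which factors as (r - 7)(r - 5) = 0.
So the roots are 7 and 5. Since |7| > |5| and the coefficient of 7^j is non-zero, the ratio tends to 7.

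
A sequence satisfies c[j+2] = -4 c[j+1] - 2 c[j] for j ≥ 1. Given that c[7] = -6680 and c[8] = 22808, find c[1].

Rearranging, c[j-2] = (c[j] + 4 c[j-1]) / -2.
c[6] = (22808 + 4(-6680)) / -2 = -3912/-2 = 1956
c[5] = (-6680 + 4(1956)) / -2 = 1144/-2 = -572
c[4] = (1956 + 4(-572)) / -2 = -332/-2 = 166
c[3] = (-572 + 4(166)) / -2 = 92/-2 = -46
c[2] = (166 + 4(-46)) / -2 = -18/-2 = 9
c[1] = (-46 + 4(9)) / -2 = -10/-2 = 5

5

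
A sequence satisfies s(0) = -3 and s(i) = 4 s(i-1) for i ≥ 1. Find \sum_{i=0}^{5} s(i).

-4095

s(1) = 4·(-3) = -12
s(2) = 4·(-12) = -48
s(3) = 4·(-48) = -192
s(4) = 4·(-192) = -768
s(5) = 4·(-768) = -3072
Sum = (-3) + (-12) + (-48) + (-192) + (-768) + (-3072) = -4095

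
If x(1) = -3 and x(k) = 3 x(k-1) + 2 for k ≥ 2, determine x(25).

-564859072963

The fixed point is 2/(1 - 3) = -1, so x(k) + 1 = 3(x(k-1) + 1).
Hence x(k) = -2·3^{k-1} - 1.
x(25) = -2·3^{24} - 1 = -2·282429536481 - 1 = -564859072963.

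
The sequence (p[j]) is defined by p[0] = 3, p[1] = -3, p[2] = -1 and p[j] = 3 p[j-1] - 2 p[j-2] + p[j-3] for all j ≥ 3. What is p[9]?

p[3] = 3(-1) - 2(-3) + 3 = 6
p[4] = 3(6) - 2(-1) + (-3) = 17
p[5] = 3(17) - 2(6) + (-1) = 38
p[6] = 3(38) - 2(17) + 6 = 86
p[7] = 3(86) - 2(38) + 17 = 199
p[8] = 3(199) - 2(86) + 38 = 463
p[9] = 3(463) - 2(199) + 86 = 1077

1077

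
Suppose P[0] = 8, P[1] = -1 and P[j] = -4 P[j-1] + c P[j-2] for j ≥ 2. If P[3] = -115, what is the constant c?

3

P[2] = 4 + 8c
P[3] = -16 - 33c
So -16 - 33c = -115, giving c = 3.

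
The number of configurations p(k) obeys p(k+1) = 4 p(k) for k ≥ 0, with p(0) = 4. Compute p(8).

262144

p(1) = 4*4 = 16
p(2) = 4*16 = 64
p(3) = 4*64 = 256
p(4) = 4*256 = 1024
p(5) = 4*1024 = 4096
p(6) = 4*4096 = 16384
p(7) = 4*16384 = 65536
p(8) = 4*65536 = 262144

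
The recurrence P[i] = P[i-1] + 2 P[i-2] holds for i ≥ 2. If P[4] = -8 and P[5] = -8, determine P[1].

2

Rearranging, P[i-2] = (P[i] - P[i-1]) / 2.
P[3] = (-8 - (-8)) / 2 = 0/2 = 0
P[2] = (-8 - 0) / 2 = -8/2 = -4
P[1] = (0 - (-4)) / 2 = 4/2 = 2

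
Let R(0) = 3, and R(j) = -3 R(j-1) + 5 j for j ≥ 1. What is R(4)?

173

R(1) = -3(3) + 5 = -4
R(2) = -3(-4) + 10 = 22
R(3) = -3(22) + 15 = -51
R(4) = -3(-51) + 20 = 173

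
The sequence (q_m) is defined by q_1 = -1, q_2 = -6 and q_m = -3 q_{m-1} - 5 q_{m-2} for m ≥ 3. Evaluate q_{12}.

q_3 = -3·(-6) - 5·(-1) = 23
q_4 = -3·23 - 5·(-6) = -39
q_5 = -3·(-39) - 5·23 = 2
q_6 = -3·2 - 5·(-39) = 189
q_7 = -3·189 - 5·2 = -577
q_8 = -3·(-577) - 5·189 = 786
q_9 = -3·786 - 5·(-577) = 527
q_{10} = -3·527 - 5·786 = -5511
q_{11} = -3·(-5511) - 5·527 = 13898
q_{12} = -3·13898 - 5·(-5511) = -14139

-14139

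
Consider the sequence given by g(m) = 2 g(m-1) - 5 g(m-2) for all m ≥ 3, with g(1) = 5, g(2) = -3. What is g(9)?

g(3) = 2(-3) - 5(5) = -31
g(4) = 2(-31) - 5(-3) = -47
g(5) = 2(-47) - 5(-31) = 61
g(6) = 2(61) - 5(-47) = 357
g(7) = 2(357) - 5(61) = 409
g(8) = 2(409) - 5(357) = -967
g(9) = 2(-967) - 5(409) = -3979

-3979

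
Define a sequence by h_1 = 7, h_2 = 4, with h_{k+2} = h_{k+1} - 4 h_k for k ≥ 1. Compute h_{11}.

h_3 = 4 - 4·7 = -24
h_4 = (-24) - 4·4 = -40
h_5 = (-40) - 4·(-24) = 56
h_6 = 56 - 4·(-40) = 216
h_7 = 216 - 4·56 = -8
h_8 = (-8) - 4·216 = -872
h_9 = (-872) - 4·(-8) = -840
h_{10} = (-840) - 4·(-872) = 2648
h_{11} = 2648 - 4·(-840) = 6008

6008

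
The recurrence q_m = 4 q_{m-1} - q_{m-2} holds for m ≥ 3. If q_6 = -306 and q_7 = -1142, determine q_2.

Rearranging, q_{m-2} = -(q_m - 4 q_{m-1}).
q_5 = -(-1142 - 4*(-306)) = -82
q_4 = -(-306 - 4*(-82)) = -22
q_3 = -(-82 - 4*(-22)) = -6
q_2 = -(-22 - 4*(-6)) = -2

-2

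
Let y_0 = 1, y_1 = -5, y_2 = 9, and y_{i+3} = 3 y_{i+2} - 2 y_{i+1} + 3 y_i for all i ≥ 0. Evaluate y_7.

y_3 = 3·9 - 2·(-5) + 3·1 = 40
y_4 = 3·40 - 2·9 + 3·(-5) = 87
y_5 = 3·87 - 2·40 + 3·9 = 208
y_6 = 3·208 - 2·87 + 3·40 = 570
y_7 = 3·570 - 2·208 + 3·87 = 1555

1555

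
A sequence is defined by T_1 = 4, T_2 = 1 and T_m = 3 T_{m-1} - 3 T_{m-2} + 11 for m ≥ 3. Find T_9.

254

T_3 = 3*1 - 3*4 + 11 = 2
T_4 = 3*2 - 3*1 + 11 = 14
T_5 = 3*14 - 3*2 + 11 = 47
T_6 = 3*47 - 3*14 + 11 = 110
T_7 = 3*110 - 3*47 + 11 = 200
T_8 = 3*200 - 3*110 + 11 = 281
T_9 = 3*281 - 3*200 + 11 = 254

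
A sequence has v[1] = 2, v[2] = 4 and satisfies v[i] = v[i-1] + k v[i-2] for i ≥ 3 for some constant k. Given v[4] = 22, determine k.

3

v[3] = 4 + 2k
v[4] = 4 + 6k
So 4 + 6k = 22, giving k = 3.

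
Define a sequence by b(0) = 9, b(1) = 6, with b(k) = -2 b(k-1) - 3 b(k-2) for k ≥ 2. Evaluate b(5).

-174

b(2) = -2·6 - 3·9 = -39
b(3) = -2·(-39) - 3·6 = 60
b(4) = -2·60 - 3·(-39) = -3
b(5) = -2·(-3) - 3·60 = -174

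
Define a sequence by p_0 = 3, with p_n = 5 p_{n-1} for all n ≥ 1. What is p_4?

p_1 = 5(3) = 15
p_2 = 5(15) = 75
p_3 = 5(75) = 375
p_4 = 5(375) = 1875

1875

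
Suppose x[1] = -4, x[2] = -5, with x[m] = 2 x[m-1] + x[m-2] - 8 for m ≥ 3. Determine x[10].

-12125

x[3] = 2(-5) + (-4) - 8 = -22
x[4] = 2(-22) + (-5) - 8 = -57
x[5] = 2(-57) + (-22) - 8 = -144
x[6] = 2(-144) + (-57) - 8 = -353
x[7] = 2(-353) + (-144) - 8 = -858
x[8] = 2(-858) + (-353) - 8 = -2077
x[9] = 2(-2077) + (-858) - 8 = -5020
x[10] = 2(-5020) + (-2077) - 8 = -12125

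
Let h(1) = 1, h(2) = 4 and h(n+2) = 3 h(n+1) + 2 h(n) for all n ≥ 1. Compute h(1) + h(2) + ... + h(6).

881

h(3) = 3·4 + 2·1 = 14
h(4) = 3·14 + 2·4 = 50
h(5) = 3·50 + 2·14 = 178
h(6) = 3·178 + 2·50 = 634
Sum = 1 + 4 + 14 + 50 + 178 + 634 = 881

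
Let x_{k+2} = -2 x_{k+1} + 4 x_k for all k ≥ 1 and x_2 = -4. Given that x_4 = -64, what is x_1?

Let x_1 = w.
x_3 = 8 + 4w
x_4 = -32 - 8w
So -32 - 8w = -64, giving w = 4.

4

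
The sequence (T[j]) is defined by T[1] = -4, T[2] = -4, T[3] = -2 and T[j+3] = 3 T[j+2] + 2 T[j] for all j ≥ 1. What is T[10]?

T[4] = 3*(-2) + 2*(-4) = -14
T[5] = 3*(-14) + 2*(-4) = -50
T[6] = 3*(-50) + 2*(-2) = -154
T[7] = 3*(-154) + 2*(-14) = -490
T[8] = 3*(-490) + 2*(-50) = -1570
T[9] = 3*(-1570) + 2*(-154) = -5018
T[10] = 3*(-5018) + 2*(-490) = -16034

-16034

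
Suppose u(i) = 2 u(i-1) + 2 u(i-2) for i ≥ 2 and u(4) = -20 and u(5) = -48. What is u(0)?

-7

Rearranging, u(i-2) = (u(i) - 2 u(i-1)) / 2.
u(3) = (-48 - 2*(-20)) / 2 = -8/2 = -4
u(2) = (-20 - 2*(-4)) / 2 = -12/2 = -6
u(1) = (-4 - 2*(-6)) / 2 = 8/2 = 4
u(0) = (-6 - 2*4) / 2 = -14/2 = -7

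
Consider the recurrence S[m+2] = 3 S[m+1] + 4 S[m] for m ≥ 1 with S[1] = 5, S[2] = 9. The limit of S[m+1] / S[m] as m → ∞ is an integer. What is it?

The characteristic equation is r^2 - 3r - 4 = 0, which factors as (r - 4)(r + 1) = 0.
So the roots are 4 and -1. Since |4| > |-1| and the coefficient of 4^m is non-zero, the ratio tends to 4.

4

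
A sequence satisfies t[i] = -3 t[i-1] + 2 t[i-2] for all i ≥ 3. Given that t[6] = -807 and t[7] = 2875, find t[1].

5

Rearranging, t[i-2] = (t[i] + 3 t[i-1]) / 2.
t[5] = (2875 + 3·(-807)) / 2 = 454/2 = 227
t[4] = (-807 + 3·227) / 2 = -126/2 = -63
t[3] = (227 + 3·(-63)) / 2 = 38/2 = 19
t[2] = (-63 + 3·19) / 2 = -6/2 = -3
t[1] = (19 + 3·(-3)) / 2 = 10/2 = 5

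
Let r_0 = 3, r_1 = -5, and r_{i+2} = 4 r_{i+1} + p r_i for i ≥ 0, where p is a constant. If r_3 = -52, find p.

r_2 = -20 + 3p
r_3 = -80 + 7p
So -80 + 7p = -52, giving p = 4.

4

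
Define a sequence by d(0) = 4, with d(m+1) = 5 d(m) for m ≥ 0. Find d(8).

d(1) = 5(4) = 20
d(2) = 5(20) = 100
d(3) = 5(100) = 500
d(4) = 5(500) = 2500
d(5) = 5(2500) = 12500
d(6) = 5(12500) = 62500
d(7) = 5(62500) = 312500
d(8) = 5(312500) = 1562500

1562500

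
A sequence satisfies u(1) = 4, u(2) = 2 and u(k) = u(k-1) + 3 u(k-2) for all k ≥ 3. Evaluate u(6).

u(3) = 2 + 3*4 = 14
u(4) = 14 + 3*2 = 20
u(5) = 20 + 3*14 = 62
u(6) = 62 + 3*20 = 122

122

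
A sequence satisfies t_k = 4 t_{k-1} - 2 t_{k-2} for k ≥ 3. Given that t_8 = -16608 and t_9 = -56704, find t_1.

8

Rearranging, t_{k-2} = (t_k - 4 t_{k-1}) / -2.
t_7 = (-56704 - 4(-16608)) / -2 = 9728/-2 = -4864
t_6 = (-16608 - 4(-4864)) / -2 = 2848/-2 = -1424
t_5 = (-4864 - 4(-1424)) / -2 = 832/-2 = -416
t_4 = (-1424 - 4(-416)) / -2 = 240/-2 = -120
t_3 = (-416 - 4(-120)) / -2 = 64/-2 = -32
t_2 = (-120 - 4(-32)) / -2 = 8/-2 = -4
t_1 = (-32 - 4(-4)) / -2 = -16/-2 = 8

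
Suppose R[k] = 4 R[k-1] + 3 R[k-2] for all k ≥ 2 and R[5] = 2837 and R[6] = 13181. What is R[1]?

Rearranging, R[k-2] = (R[k] - 4 R[k-1]) / 3.
R[4] = (13181 - 4*2837) / 3 = 1833/3 = 611
R[3] = (2837 - 4*611) / 3 = 393/3 = 131
R[2] = (611 - 4*131) / 3 = 87/3 = 29
R[1] = (131 - 4*29) / 3 = 15/3 = 5

5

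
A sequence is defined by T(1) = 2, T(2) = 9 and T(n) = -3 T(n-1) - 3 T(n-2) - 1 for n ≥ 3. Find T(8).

T(3) = -3·9 - 3·2 - 1 = -34
T(4) = -3·(-34) - 3·9 - 1 = 74
T(5) = -3·74 - 3·(-34) - 1 = -121
T(6) = -3·(-121) - 3·74 - 1 = 140
T(7) = -3·140 - 3·(-121) - 1 = -58
T(8) = -3·(-58) - 3·140 - 1 = -247

-247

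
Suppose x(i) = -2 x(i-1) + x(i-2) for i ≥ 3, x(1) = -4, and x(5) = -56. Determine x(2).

Let x(2) = y.
x(3) = -4 - 2y
x(4) = 8 + 5y
x(5) = -20 - 12y
So -20 - 12y = -56, giving y = 3.

3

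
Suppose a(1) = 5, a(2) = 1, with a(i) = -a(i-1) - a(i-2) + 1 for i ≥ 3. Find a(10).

a(3) = -1 - 5 + 1 = -5
a(4) = -(-5) - 1 + 1 = 5
a(5) = -5 - (-5) + 1 = 1
a(6) = -1 - 5 + 1 = -5
a(7) = -(-5) - 1 + 1 = 5
a(8) = -5 - (-5) + 1 = 1
a(9) = -1 - 5 + 1 = -5
a(10) = -(-5) - 1 + 1 = 5

5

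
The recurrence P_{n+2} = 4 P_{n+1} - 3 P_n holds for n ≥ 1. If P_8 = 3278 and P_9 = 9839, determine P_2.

Rearranging, P_{n-2} = (P_n - 4 P_{n-1}) / -3.
P_7 = (9839 - 4·3278) / -3 = -3273/-3 = 1091
P_6 = (3278 - 4·1091) / -3 = -1086/-3 = 362
P_5 = (1091 - 4·362) / -3 = -357/-3 = 119
P_4 = (362 - 4·119) / -3 = -114/-3 = 38
P_3 = (119 - 4·38) / -3 = -33/-3 = 11
P_2 = (38 - 4·11) / -3 = -6/-3 = 2

2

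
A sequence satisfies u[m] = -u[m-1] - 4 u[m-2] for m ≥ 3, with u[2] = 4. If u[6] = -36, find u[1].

Let u[1] = y.
u[3] = -4 - 4y
u[4] = -12 + 4y
u[5] = 28 + 12y
u[6] = 20 - 28y
So 20 - 28y = -36, giving y = 2.

2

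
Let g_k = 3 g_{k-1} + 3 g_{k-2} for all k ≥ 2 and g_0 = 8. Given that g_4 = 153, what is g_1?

-3

Let g_1 = x.
g_2 = 24 + 3x
g_3 = 72 + 12x
g_4 = 288 + 45x
So 288 + 45x = 153, giving x = -3.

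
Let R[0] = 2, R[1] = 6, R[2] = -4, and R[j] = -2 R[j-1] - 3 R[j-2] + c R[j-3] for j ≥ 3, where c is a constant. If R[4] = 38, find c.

R[3] = -10 + 2c
R[4] = 32 + 2c
So 32 + 2c = 38, giving c = 3.

3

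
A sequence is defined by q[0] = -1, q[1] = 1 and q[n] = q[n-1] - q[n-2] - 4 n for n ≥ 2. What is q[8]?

-30

q[2] = 1 - (-1) - 8 = -6
q[3] = (-6) - 1 - 12 = -19
q[4] = (-19) - (-6) - 16 = -29
q[5] = (-29) - (-19) - 20 = -30
q[6] = (-30) - (-29) - 24 = -25
q[7] = (-25) - (-30) - 28 = -23
q[8] = (-23) - (-25) - 32 = -30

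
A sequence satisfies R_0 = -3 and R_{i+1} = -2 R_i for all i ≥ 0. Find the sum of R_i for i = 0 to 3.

15

R_1 = -2(-3) = 6
R_2 = -2(6) = -12
R_3 = -2(-12) = 24
Sum = (-3) + 6 + (-12) + 24 = 15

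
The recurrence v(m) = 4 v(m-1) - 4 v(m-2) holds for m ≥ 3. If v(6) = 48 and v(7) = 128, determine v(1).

-1

Rearranging, v(m-2) = (v(m) - 4 v(m-1)) / -4.
v(5) = (128 - 4·48) / -4 = -64/-4 = 16
v(4) = (48 - 4·16) / -4 = -16/-4 = 4
v(3) = (16 - 4·4) / -4 = 0/-4 = 0
v(2) = (4 - 4·0) / -4 = 4/-4 = -1
v(1) = (0 - 4·(-1)) / -4 = 4/-4 = -1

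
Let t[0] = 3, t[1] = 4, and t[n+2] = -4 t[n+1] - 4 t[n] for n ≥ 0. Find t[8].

-9472

t[2] = -4(4) - 4(3) = -28
t[3] = -4(-28) - 4(4) = 96
t[4] = -4(96) - 4(-28) = -272
t[5] = -4(-272) - 4(96) = 704
t[6] = -4(704) - 4(-272) = -1728
t[7] = -4(-1728) - 4(704) = 4096
t[8] = -4(4096) - 4(-1728) = -9472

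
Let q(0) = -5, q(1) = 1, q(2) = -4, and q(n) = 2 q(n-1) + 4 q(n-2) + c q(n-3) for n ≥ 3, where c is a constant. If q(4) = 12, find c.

q(3) = -4 - 5c
q(4) = -24 - 9c
So -24 - 9c = 12, giving c = -4.

-4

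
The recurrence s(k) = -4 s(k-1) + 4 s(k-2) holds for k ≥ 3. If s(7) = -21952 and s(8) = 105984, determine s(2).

Rearranging, s(k-2) = (s(k) + 4 s(k-1)) / 4.
s(6) = (105984 + 4·(-21952)) / 4 = 18176/4 = 4544
s(5) = (-21952 + 4·4544) / 4 = -3776/4 = -944
s(4) = (4544 + 4·(-944)) / 4 = 768/4 = 192
s(3) = (-944 + 4·192) / 4 = -176/4 = -44
s(2) = (192 + 4·(-44)) / 4 = 16/4 = 4

4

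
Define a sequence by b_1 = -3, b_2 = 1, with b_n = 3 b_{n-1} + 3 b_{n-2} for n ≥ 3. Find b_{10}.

-48519

b_3 = 3*1 + 3*(-3) = -6
b_4 = 3*(-6) + 3*1 = -15
b_5 = 3*(-15) + 3*(-6) = -63
b_6 = 3*(-63) + 3*(-15) = -234
b_7 = 3*(-234) + 3*(-63) = -891
b_8 = 3*(-891) + 3*(-234) = -3375
b_9 = 3*(-3375) + 3*(-891) = -12798
b_{10} = 3*(-12798) + 3*(-3375) = -48519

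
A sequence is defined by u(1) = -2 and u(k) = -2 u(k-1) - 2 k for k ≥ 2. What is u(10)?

u(2) = -2(-2) - 4 = 0
u(3) = -2(0) - 6 = -6
u(4) = -2(-6) - 8 = 4
u(5) = -2(4) - 10 = -18
u(6) = -2(-18) - 12 = 24
u(7) = -2(24) - 14 = -62
u(8) = -2(-62) - 16 = 108
u(9) = -2(108) - 18 = -234
u(10) = -2(-234) - 20 = 448

448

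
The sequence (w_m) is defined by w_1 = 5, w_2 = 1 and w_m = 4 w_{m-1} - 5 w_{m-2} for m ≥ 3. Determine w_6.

-559

w_3 = 4*1 - 5*5 = -21
w_4 = 4*(-21) - 5*1 = -89
w_5 = 4*(-89) - 5*(-21) = -251
w_6 = 4*(-251) - 5*(-89) = -559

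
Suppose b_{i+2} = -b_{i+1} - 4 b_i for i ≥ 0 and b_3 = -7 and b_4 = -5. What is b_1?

1

Rearranging, b_{i-2} = (b_i + b_{i-1}) / -4.
b_2 = (-5 + (-7)) / -4 = -12/-4 = 3
b_1 = (-7 + 3) / -4 = -4/-4 = 1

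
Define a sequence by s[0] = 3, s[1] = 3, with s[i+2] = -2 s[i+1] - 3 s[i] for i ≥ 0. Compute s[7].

s[2] = -2*3 - 3*3 = -15
s[3] = -2*(-15) - 3*3 = 21
s[4] = -2*21 - 3*(-15) = 3
s[5] = -2*3 - 3*21 = -69
s[6] = -2*(-69) - 3*3 = 129
s[7] = -2*129 - 3*(-69) = -51

-51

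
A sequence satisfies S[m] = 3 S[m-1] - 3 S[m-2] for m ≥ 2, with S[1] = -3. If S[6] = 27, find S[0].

Let S[0] = y.
S[2] = -9 - 3y
S[3] = -18 - 9y
S[4] = -27 - 18y
S[5] = -27 - 27y
S[6] = -27y
So -27y = 27, giving y = -1.

-1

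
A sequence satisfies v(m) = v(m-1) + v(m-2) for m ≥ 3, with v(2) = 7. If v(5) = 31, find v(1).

Let v(1) = z.
v(3) = 7 + z
v(4) = 14 + z
v(5) = 21 + 2z
So 21 + 2z = 31, giving z = 5.

5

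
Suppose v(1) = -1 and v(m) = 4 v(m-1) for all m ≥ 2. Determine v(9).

v(2) = 4·(-1) = -4
v(3) = 4·(-4) = -16
v(4) = 4·(-16) = -64
v(5) = 4·(-64) = -256
v(6) = 4·(-256) = -1024
v(7) = 4·(-1024) = -4096
v(8) = 4·(-4096) = -16384
v(9) = 4·(-16384) = -65536

-65536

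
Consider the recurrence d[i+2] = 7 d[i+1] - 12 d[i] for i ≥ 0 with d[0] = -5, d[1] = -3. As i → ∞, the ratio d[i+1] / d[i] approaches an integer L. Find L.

The characteristic equation is r^2 - 7r + 12 = 0, which factors as (r - 4)(r - 3) = 0.
So the roots are 4 and 3. Since |4| > |3| and the coefficient of 4^i is non-zero, the ratio tends to 4.

4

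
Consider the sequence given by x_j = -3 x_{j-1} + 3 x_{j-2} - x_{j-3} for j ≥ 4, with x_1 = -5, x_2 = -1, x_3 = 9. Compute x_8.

x_4 = -3·9 + 3·(-1) - (-5) = -25
x_5 = -3·(-25) + 3·9 - (-1) = 103
x_6 = -3·103 + 3·(-25) - 9 = -393
x_7 = -3·(-393) + 3·103 - (-25) = 1513
x_8 = -3·1513 + 3·(-393) - 103 = -5821

-5821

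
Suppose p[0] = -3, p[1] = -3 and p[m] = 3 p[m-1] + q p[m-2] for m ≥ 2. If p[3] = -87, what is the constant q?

p[2] = -9 - 3q
p[3] = -27 - 12q
So -27 - 12q = -87, giving q = 5.

5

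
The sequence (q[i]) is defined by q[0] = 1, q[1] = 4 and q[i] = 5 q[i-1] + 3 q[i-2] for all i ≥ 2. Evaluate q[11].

q[2] = 5·4 + 3·1 = 23
q[3] = 5·23 + 3·4 = 127
q[4] = 5·127 + 3·23 = 704
q[5] = 5·704 + 3·127 = 3901
q[6] = 5·3901 + 3·704 = 21617
q[7] = 5·21617 + 3·3901 = 119788
q[8] = 5·119788 + 3·21617 = 663791
q[9] = 5·663791 + 3·119788 = 3678319
q[10] = 5·3678319 + 3·663791 = 20382968
q[11] = 5·20382968 + 3·3678319 = 112949797

112949797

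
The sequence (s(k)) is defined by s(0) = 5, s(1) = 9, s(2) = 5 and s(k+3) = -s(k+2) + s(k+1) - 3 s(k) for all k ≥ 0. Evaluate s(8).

101

s(3) = -5 + 9 - 3·5 = -11
s(4) = -(-11) + 5 - 3·9 = -11
s(5) = -(-11) + (-11) - 3·5 = -15
s(6) = -(-15) + (-11) - 3·(-11) = 37
s(7) = -37 + (-15) - 3·(-11) = -19
s(8) = -(-19) + 37 - 3·(-15) = 101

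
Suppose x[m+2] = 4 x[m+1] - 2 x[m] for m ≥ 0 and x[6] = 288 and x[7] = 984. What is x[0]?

Rearranging, x[m-2] = (x[m] - 4 x[m-1]) / -2.
x[5] = (984 - 4·288) / -2 = -168/-2 = 84
x[4] = (288 - 4·84) / -2 = -48/-2 = 24
x[3] = (84 - 4·24) / -2 = -12/-2 = 6
x[2] = (24 - 4·6) / -2 = 0/-2 = 0
x[1] = (6 - 4·0) / -2 = 6/-2 = -3
x[0] = (0 - 4·(-3)) / -2 = 12/-2 = -6

-6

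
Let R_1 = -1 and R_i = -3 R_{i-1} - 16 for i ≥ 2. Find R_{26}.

The fixed point is -16/(1 + 3) = -4, so R_i + 4 = -3(R_{i-1} + 4).
Hence R_i = 3·(-3)^{i-1} - 4.
R_{26} = 3·(-3)^{25} - 4 = 3·-847288609443 - 4 = -2541865828333.

-2541865828333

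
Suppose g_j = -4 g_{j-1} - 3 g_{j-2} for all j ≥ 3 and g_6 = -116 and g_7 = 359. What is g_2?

4

Rearranging, g_{j-2} = (g_j + 4 g_{j-1}) / -3.
g_5 = (359 + 4*(-116)) / -3 = -105/-3 = 35
g_4 = (-116 + 4*35) / -3 = 24/-3 = -8
g_3 = (35 + 4*(-8)) / -3 = 3/-3 = -1
g_2 = (-8 + 4*(-1)) / -3 = -12/-3 = 4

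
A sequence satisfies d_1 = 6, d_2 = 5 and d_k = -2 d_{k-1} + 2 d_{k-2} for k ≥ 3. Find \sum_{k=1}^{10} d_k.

1111

d_3 = -2(5) + 2(6) = 2
d_4 = -2(2) + 2(5) = 6
d_5 = -2(6) + 2(2) = -8
d_6 = -2(-8) + 2(6) = 28
d_7 = -2(28) + 2(-8) = -72
d_8 = -2(-72) + 2(28) = 200
d_9 = -2(200) + 2(-72) = -544
d_{10} = -2(-544) + 2(200) = 1488
Sum = 6 + 5 + 2 + 6 + (-8) + 28 + (-72) + 200 + (-544) + 1488 = 1111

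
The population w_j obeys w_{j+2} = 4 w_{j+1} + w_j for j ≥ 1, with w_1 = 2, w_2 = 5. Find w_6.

w_3 = 4(5) + 2 = 22
w_4 = 4(22) + 5 = 93
w_5 = 4(93) + 22 = 394
w_6 = 4(394) + 93 = 1669

1669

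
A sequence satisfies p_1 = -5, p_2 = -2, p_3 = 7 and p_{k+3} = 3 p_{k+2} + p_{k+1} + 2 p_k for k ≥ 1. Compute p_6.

113

p_4 = 3*7 + (-2) + 2*(-5) = 9
p_5 = 3*9 + 7 + 2*(-2) = 30
p_6 = 3*30 + 9 + 2*7 = 113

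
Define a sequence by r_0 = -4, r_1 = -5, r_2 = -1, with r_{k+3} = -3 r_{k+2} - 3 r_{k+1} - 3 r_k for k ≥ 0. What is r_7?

612

r_3 = -3*(-1) - 3*(-5) - 3*(-4) = 30
r_4 = -3*30 - 3*(-1) - 3*(-5) = -72
r_5 = -3*(-72) - 3*30 - 3*(-1) = 129
r_6 = -3*129 - 3*(-72) - 3*30 = -261
r_7 = -3*(-261) - 3*129 - 3*(-72) = 612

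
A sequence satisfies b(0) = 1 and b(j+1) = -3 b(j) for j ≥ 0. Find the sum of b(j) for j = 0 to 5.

-182

b(1) = -3*1 = -3
b(2) = -3*(-3) = 9
b(3) = -3*9 = -27
b(4) = -3*(-27) = 81
b(5) = -3*81 = -243
Sum = 1 + (-3) + 9 + (-27) + 81 + (-243) = -182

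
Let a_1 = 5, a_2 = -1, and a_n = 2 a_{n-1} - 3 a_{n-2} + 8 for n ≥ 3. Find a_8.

-31

a_3 = 2*(-1) - 3*5 + 8 = -9
a_4 = 2*(-9) - 3*(-1) + 8 = -7
a_5 = 2*(-7) - 3*(-9) + 8 = 21
a_6 = 2*21 - 3*(-7) + 8 = 71
a_7 = 2*71 - 3*21 + 8 = 87
a_8 = 2*87 - 3*71 + 8 = -31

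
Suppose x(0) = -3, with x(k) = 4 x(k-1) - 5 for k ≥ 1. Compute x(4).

x(1) = 4·(-3) - 5 = -17
x(2) = 4·(-17) - 5 = -73
x(3) = 4·(-73) - 5 = -297
x(4) = 4·(-297) - 5 = -1193

-1193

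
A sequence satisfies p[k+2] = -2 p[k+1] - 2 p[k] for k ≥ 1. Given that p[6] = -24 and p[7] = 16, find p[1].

-4

Rearranging, p[k-2] = (p[k] + 2 p[k-1]) / -2.
p[5] = (16 + 2(-24)) / -2 = -32/-2 = 16
p[4] = (-24 + 2(16)) / -2 = 8/-2 = -4
p[3] = (16 + 2(-4)) / -2 = 8/-2 = -4
p[2] = (-4 + 2(-4)) / -2 = -12/-2 = 6
p[1] = (-4 + 2(6)) / -2 = 8/-2 = -4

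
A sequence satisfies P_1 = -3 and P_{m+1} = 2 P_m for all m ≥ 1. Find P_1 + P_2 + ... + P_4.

P_2 = 2·(-3) = -6
P_3 = 2·(-6) = -12
P_4 = 2·(-12) = -24
Sum = (-3) + (-6) + (-12) + (-24) = -45

-45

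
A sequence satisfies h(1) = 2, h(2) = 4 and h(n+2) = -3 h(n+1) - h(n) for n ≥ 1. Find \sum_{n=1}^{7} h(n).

-494

h(3) = -3*4 - 2 = -14
h(4) = -3*(-14) - 4 = 38
h(5) = -3*38 - (-14) = -100
h(6) = -3*(-100) - 38 = 262
h(7) = -3*262 - (-100) = -686
Sum = 2 + 4 + (-14) + 38 + (-100) + 262 + (-686) = -494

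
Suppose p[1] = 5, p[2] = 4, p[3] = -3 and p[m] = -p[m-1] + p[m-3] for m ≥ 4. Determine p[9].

12

p[4] = -(-3) + 5 = 8
p[5] = -8 + 4 = -4
p[6] = -(-4) + (-3) = 1
p[7] = -1 + 8 = 7
p[8] = -7 + (-4) = -11
p[9] = -(-11) + 1 = 12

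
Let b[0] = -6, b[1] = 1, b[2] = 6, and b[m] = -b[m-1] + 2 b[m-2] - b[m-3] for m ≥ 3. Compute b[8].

123

b[3] = -6 + 2·1 - (-6) = 2
b[4] = -2 + 2·6 - 1 = 9
b[5] = -9 + 2·2 - 6 = -11
b[6] = -(-11) + 2·9 - 2 = 27
b[7] = -27 + 2·(-11) - 9 = -58
b[8] = -(-58) + 2·27 - (-11) = 123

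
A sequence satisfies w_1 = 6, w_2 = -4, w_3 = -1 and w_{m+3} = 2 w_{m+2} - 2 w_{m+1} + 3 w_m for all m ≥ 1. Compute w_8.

w_4 = 2(-1) - 2(-4) + 3(6) = 24
w_5 = 2(24) - 2(-1) + 3(-4) = 38
w_6 = 2(38) - 2(24) + 3(-1) = 25
w_7 = 2(25) - 2(38) + 3(24) = 46
w_8 = 2(46) - 2(25) + 3(38) = 156

156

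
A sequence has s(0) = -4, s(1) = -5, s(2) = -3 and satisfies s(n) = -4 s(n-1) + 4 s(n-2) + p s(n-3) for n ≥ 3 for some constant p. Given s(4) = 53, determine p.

s(3) = -8 - 4p
s(4) = 20 + 11p
So 20 + 11p = 53, giving p = 3.

3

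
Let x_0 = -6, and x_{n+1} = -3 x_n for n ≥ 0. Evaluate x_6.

-4374

x_1 = -3*(-6) = 18
x_2 = -3*18 = -54
x_3 = -3*(-54) = 162
x_4 = -3*162 = -486
x_5 = -3*(-486) = 1458
x_6 = -3*1458 = -4374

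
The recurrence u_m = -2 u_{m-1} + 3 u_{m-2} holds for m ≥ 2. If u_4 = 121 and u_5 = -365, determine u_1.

Rearranging, u_{m-2} = (u_m + 2 u_{m-1}) / 3.
u_3 = (-365 + 2*121) / 3 = -123/3 = -41
u_2 = (121 + 2*(-41)) / 3 = 39/3 = 13
u_1 = (-41 + 2*13) / 3 = -15/3 = -5

-5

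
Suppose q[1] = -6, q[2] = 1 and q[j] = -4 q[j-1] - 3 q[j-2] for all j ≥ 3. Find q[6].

q[3] = -4(1) - 3(-6) = 14
q[4] = -4(14) - 3(1) = -59
q[5] = -4(-59) - 3(14) = 194
q[6] = -4(194) - 3(-59) = -599

-599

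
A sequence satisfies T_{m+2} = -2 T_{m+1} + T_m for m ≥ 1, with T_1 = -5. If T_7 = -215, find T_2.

1

Let T_2 = z.
T_3 = -5 - 2z
T_4 = 10 + 5z
T_5 = -25 - 12z
T_6 = 60 + 29z
T_7 = -145 - 70z
So -145 - 70z = -215, giving z = 1.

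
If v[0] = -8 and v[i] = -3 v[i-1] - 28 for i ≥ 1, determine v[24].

-282429536488

The fixed point is -28/(1 + 3) = -7, so v[i] + 7 = -3(v[i-1] + 7).
Hence v[i] = -1·(-3)^i - 7.
v[24] = -1·(-3)^{24} - 7 = -1·282429536481 - 7 = -282429536488.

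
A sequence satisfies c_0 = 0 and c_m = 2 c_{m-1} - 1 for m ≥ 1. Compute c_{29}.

The fixed point is -1/(1 - 2) = 1, so c_m - 1 = 2(c_{m-1} - 1).
Hence c_m = -1·2^m + 1.
c_{29} = -1·2^{29} + 1 = -1·536870912 + 1 = -536870911.

-536870911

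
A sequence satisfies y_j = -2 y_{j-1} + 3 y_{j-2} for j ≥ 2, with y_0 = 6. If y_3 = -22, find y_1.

2

Let y_1 = v.
y_2 = 18 - 2v
y_3 = -36 + 7v
So -36 + 7v = -22, giving v = 2.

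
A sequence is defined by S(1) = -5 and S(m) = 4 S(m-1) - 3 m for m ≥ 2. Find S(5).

-1871

S(2) = 4*(-5) - 6 = -26
S(3) = 4*(-26) - 9 = -113
S(4) = 4*(-113) - 12 = -464
S(5) = 4*(-464) - 15 = -1871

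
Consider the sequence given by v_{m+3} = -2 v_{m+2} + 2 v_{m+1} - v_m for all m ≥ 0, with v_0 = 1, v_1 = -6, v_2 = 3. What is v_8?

v_3 = -2*3 + 2*(-6) - 1 = -19
v_4 = -2*(-19) + 2*3 - (-6) = 50
v_5 = -2*50 + 2*(-19) - 3 = -141
v_6 = -2*(-141) + 2*50 - (-19) = 401
v_7 = -2*401 + 2*(-141) - 50 = -1134
v_8 = -2*(-1134) + 2*401 - (-141) = 3211

3211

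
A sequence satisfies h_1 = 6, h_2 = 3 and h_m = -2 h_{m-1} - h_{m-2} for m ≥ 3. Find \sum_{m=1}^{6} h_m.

27

h_3 = -2(3) - 6 = -12
h_4 = -2(-12) - 3 = 21
h_5 = -2(21) - (-12) = -30
h_6 = -2(-30) - 21 = 39
Sum = 6 + 3 + (-12) + 21 + (-30) + 39 = 27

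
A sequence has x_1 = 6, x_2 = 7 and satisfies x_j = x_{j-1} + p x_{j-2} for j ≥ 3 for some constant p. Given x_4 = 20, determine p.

x_3 = 7 + 6p
x_4 = 7 + 13p
So 7 + 13p = 20, giving p = 1.

1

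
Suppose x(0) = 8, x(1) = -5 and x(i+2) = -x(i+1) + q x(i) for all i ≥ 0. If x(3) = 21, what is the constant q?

-2

x(2) = 5 + 8q
x(3) = -5 - 13q
So -5 - 13q = 21, giving q = -2.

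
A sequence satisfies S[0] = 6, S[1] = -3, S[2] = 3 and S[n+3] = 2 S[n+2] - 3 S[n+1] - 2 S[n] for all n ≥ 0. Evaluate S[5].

S[3] = 2(3) - 3(-3) - 2(6) = 3
S[4] = 2(3) - 3(3) - 2(-3) = 3
S[5] = 2(3) - 3(3) - 2(3) = -9

-9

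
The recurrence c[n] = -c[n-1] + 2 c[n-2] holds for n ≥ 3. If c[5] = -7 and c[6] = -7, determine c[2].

-7

Rearranging, c[n-2] = (c[n] + c[n-1]) / 2.
c[4] = (-7 + (-7)) / 2 = -14/2 = -7
c[3] = (-7 + (-7)) / 2 = -14/2 = -7
c[2] = (-7 + (-7)) / 2 = -14/2 = -7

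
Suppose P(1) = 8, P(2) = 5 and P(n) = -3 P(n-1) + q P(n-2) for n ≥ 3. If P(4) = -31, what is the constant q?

4

P(3) = -15 + 8q
P(4) = 45 - 19q
So 45 - 19q = -31, giving q = 4.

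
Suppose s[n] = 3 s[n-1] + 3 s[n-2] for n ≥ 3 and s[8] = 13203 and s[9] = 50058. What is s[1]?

3

Rearranging, s[n-2] = (s[n] - 3 s[n-1]) / 3.
s[7] = (50058 - 3·13203) / 3 = 10449/3 = 3483
s[6] = (13203 - 3·3483) / 3 = 2754/3 = 918
s[5] = (3483 - 3·918) / 3 = 729/3 = 243
s[4] = (918 - 3·243) / 3 = 189/3 = 63
s[3] = (243 - 3·63) / 3 = 54/3 = 18
s[2] = (63 - 3·18) / 3 = 9/3 = 3
s[1] = (18 - 3·3) / 3 = 9/3 = 3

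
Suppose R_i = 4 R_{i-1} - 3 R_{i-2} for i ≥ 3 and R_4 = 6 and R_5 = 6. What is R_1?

Rearranging, R_{i-2} = (R_i - 4 R_{i-1}) / -3.
R_3 = (6 - 4(6)) / -3 = -18/-3 = 6
R_2 = (6 - 4(6)) / -3 = -18/-3 = 6
R_1 = (6 - 4(6)) / -3 = -18/-3 = 6

6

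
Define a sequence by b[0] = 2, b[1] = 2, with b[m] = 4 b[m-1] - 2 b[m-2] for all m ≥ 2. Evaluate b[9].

18464

b[2] = 4(2) - 2(2) = 4
b[3] = 4(4) - 2(2) = 12
b[4] = 4(12) - 2(4) = 40
b[5] = 4(40) - 2(12) = 136
b[6] = 4(136) - 2(40) = 464
b[7] = 4(464) - 2(136) = 1584
b[8] = 4(1584) - 2(464) = 5408
b[9] = 4(5408) - 2(1584) = 18464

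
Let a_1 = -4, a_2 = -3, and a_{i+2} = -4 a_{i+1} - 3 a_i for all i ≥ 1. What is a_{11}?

a_3 = -4*(-3) - 3*(-4) = 24
a_4 = -4*24 - 3*(-3) = -87
a_5 = -4*(-87) - 3*24 = 276
a_6 = -4*276 - 3*(-87) = -843
a_7 = -4*(-843) - 3*276 = 2544
a_8 = -4*2544 - 3*(-843) = -7647
a_9 = -4*(-7647) - 3*2544 = 22956
a_{10} = -4*22956 - 3*(-7647) = -68883
a_{11} = -4*(-68883) - 3*22956 = 206664

206664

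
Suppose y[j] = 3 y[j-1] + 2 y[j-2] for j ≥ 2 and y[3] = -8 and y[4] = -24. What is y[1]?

Rearranging, y[j-2] = (y[j] - 3 y[j-1]) / 2.
y[2] = (-24 - 3·(-8)) / 2 = 0/2 = 0
y[1] = (-8 - 3·0) / 2 = -8/2 = -4

-4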